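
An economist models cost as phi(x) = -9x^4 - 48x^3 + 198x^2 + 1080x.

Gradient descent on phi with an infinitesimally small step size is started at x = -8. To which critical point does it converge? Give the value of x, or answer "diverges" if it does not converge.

phi'(x) = -36(x - 3)(x + 2)(x + 5), so phi'(-8) = 7128.
Gradient descent moves in the -phi' direction, i.e. x is decreasing.
There is no critical point below x=-8, and phi' keeps the same sign, so the iterate runs off to −∞.

diverges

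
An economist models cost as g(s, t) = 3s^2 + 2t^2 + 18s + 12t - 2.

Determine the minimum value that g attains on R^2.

g(s,t) separates as P(s) + Q(t) − 2, so its minimum is min P + min Q − 2.
P'(s) = 6s + 18 vanishes at s ∈ {-3}; Q'(t) = 4(t + 3) vanishes at t ∈ {-3}.
Local minima of P (where P''>0): P(-3)=-27. Local minima of Q: Q(-3)=-18.
So the global minimum of g is P(-3) + Q(-3) − 2 = -27 − 18 − 2 = -47, attained at (-3, -3).

-47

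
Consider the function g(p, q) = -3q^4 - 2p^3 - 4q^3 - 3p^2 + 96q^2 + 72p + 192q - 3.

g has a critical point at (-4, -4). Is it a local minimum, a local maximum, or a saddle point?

The mixed partial ∂²g/∂p∂q is 0, so the Hessian at any point is diag(g_pp, g_qq) = diag(-6(2p + 1), 12(-3q^2 - 2q + 16)).
At (-4, -4): H = diag(42, -288).
The eigenvalues have opposite signs, so H is indefinite: a saddle point.

saddle point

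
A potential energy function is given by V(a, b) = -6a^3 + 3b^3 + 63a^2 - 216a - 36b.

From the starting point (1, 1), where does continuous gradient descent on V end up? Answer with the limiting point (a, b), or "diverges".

(3, 2)

V is separable, so gradient descent decouples: a follows -∂V/∂a, b follows -∂V/∂b.
∂V/∂a = -18(a - 4)(a - 3); at a=1 this is -108, so a increases.
∂V/∂b = 9(b - 2)(b + 2); at b=1 this is -27, so b increases.
a converges to its nearest critical value 3 (a local min of the a-part); b converges to 2. The iterate converges to (3, 2).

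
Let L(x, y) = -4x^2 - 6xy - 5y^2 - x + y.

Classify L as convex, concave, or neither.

concave

L is quadratic, so its Hessian is the constant matrix H = [[-8, -6], [-6, -10]].
det(H) = 44, tr(H) = -18.
det(H) > 0 and tr(H) < 0, so H is negative definite everywhere: concave.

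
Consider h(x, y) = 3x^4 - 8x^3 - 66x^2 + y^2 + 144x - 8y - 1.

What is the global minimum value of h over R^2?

-584

h(x,y) separates as P(x) + Q(y) − 1, so its minimum is min P + min Q − 1.
P'(x) = 12(x - 4)(x - 1)(x + 3) vanishes at x ∈ {-3, 1, 4}; Q'(y) = 2y - 8 vanishes at y ∈ {4}.
Local minima of P (where P''>0): P(-3)=-567, P(4)=-224. Local minima of Q: Q(4)=-16.
So the global minimum of h is P(-3) + Q(4) − 1 = -567 − 16 − 1 = -584, attained at (-3, 4).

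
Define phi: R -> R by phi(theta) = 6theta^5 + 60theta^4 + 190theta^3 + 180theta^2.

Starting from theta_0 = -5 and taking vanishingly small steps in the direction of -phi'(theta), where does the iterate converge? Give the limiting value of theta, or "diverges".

phi'(theta) = 30theta(theta + 1)(theta + 3)(theta + 4), so phi'(-5) = 1200.
Gradient descent moves in the -phi' direction, i.e. theta is decreasing.
There is no critical point below theta=-5, and phi' keeps the same sign, so the iterate runs off to −∞.

diverges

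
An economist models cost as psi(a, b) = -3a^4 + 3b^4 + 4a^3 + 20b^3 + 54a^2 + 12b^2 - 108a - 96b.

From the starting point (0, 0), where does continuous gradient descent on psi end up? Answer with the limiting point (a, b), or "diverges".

(1, 1)

psi is separable, so gradient descent decouples: a follows -∂psi/∂a, b follows -∂psi/∂b.
∂psi/∂a = -12(a - 3)(a - 1)(a + 3); at a=0 this is -108, so a increases.
∂psi/∂b = 12(b - 1)(b + 2)(b + 4); at b=0 this is -96, so b increases.
a converges to its nearest critical value 1 (a local min of the a-part); b converges to 1. The iterate converges to (1, 1).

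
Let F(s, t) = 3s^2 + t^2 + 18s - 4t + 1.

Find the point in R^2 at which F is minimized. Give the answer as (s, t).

F(s,t) separates as P(s) + Q(t) + 1, so its minimum is min P + min Q + 1.
P'(s) = 6s + 18 vanishes at s ∈ {-3}; Q'(t) = 2(t - 2) vanishes at t ∈ {2}.
Local minima of P (where P''>0): P(-3)=-27. Local minima of Q: Q(2)=-4.
So the global minimum of F is P(-3) + Q(2) + 1 = -27 − 4 + 1 = -30, attained at (-3, 2).

(-3, 2)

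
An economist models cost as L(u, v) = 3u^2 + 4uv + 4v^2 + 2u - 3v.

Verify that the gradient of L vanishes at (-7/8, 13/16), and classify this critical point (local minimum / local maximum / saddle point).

∇L = (6u + 4v + 2, 4u + 8v - 3); substituting (-7/8, 13/16) gives ∇L = (0, 0), so (-7/8, 13/16) is indeed a critical point.
The Hessian of L is constant: H = [[6, 4], [4, 8]].
det(H) = 6·8 − 4² = 32.
det(H) > 0 and tr(H) = 14 > 0, so H is positive definite and the point is a local minimum.

local minimum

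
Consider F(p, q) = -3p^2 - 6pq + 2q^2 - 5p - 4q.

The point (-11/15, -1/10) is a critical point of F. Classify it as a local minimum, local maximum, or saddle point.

The Hessian of F is constant: H = [[-6, -6], [-6, 4]].
det(H) = (-6)·4 − (-6)² = -60.
Since det(H) < 0, H is indefinite and the critical point is a saddle point.

saddle point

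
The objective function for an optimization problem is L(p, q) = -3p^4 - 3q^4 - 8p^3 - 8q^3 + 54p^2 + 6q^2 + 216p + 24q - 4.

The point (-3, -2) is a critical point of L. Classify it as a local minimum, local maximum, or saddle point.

The mixed partial ∂²L/∂p∂q is 0, so the Hessian at any point is diag(L_pp, L_qq) = diag(12(-3p^2 - 4p + 9), 12(-3q^2 - 4q + 1)).
At (-3, -2): H = diag(-72, -36).
Both eigenvalues are negative, so H is negative definite: a local maximum.

local maximum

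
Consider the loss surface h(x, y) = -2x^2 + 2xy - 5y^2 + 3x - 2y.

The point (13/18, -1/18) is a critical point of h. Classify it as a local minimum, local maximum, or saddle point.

local maximum

The Hessian of h is constant: H = [[-4, 2], [2, -10]].
det(H) = (-4)·(-10) − 2² = 36.
det(H) > 0 and tr(H) = -14 < 0, so H is negative definite and the point is a local maximum.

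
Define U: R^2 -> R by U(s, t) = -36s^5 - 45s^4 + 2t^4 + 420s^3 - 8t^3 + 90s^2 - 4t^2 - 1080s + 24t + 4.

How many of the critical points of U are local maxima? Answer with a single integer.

2

U separates as a function of s plus a function of t, so ∇U=0 decouples.
∂U/∂s = -180(s - 2)(s - 1)(s + 1)(s + 3) = 0 at s ∈ {-3, -1, 1, 2}; ∂U/∂t = 8(t - 3)(t - 1)(t + 1) = 0 at t ∈ {-1, 1, 3}.
The Hessian is diagonal: diag(U_ss, U_tt). Second derivatives: U_ss(-3)=7200, U_ss(-1)=-2160, U_ss(1)=1440, U_ss(2)=-2700; U_tt(-1)=64, U_tt(1)=-32, U_tt(3)=64.
Local maxima occur where both diagonal entries negative: (-1, 1), (2, 1). Count: 2.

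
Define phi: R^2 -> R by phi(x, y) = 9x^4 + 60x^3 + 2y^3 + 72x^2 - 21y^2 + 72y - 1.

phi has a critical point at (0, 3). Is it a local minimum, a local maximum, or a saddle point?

saddle point

The mixed partial ∂²phi/∂x∂y is 0, so the Hessian at any point is diag(phi_xx, phi_yy) = diag(36(3x^2 + 10x + 4), 6(2y - 7)).
At (0, 3): H = diag(144, -6).
The eigenvalues have opposite signs, so H is indefinite: a saddle point.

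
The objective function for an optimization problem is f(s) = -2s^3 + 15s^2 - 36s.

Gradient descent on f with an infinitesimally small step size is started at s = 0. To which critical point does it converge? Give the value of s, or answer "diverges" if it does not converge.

2

f'(s) = -6(s - 3)(s - 2), so f'(0) = -36.
Gradient descent moves in the -f' direction, i.e. s is increasing.
The nearest critical point in that direction is s = 2, where f'' = 6 > 0 (a local minimum). The iterate converges there.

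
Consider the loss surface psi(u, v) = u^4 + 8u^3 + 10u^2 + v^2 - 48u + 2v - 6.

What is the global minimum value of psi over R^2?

psi(u,v) separates as P(u) + Q(v) − 6, so its minimum is min P + min Q − 6.
P'(u) = 4(u - 1)(u + 3)(u + 4) vanishes at u ∈ {-4, -3, 1}; Q'(v) = 2v + 2 vanishes at v ∈ {-1}.
Local minima of P (where P''>0): P(-4)=96, P(1)=-29. Local minima of Q: Q(-1)=-1.
So the global minimum of psi is P(1) + Q(-1) − 6 = -29 − 1 − 6 = -36, attained at (1, -1).

-36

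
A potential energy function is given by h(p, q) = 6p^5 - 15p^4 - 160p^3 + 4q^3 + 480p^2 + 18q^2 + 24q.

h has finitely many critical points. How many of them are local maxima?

2

h separates as a function of p plus a function of q, so ∇h=0 decouples.
∂h/∂p = 30p(p - 4)(p - 2)(p + 4) = 0 at p ∈ {-4, 0, 2, 4}; ∂h/∂q = 12(q + 1)(q + 2) = 0 at q ∈ {-2, -1}.
The Hessian is diagonal: diag(h_pp, h_qq). Second derivatives: h_pp(-4)=-5760, h_pp(0)=960, h_pp(2)=-720, h_pp(4)=1920; h_qq(-2)=-12, h_qq(-1)=12.
Local maxima occur where both diagonal entries negative: (-4, -2), (2, -2). Count: 2.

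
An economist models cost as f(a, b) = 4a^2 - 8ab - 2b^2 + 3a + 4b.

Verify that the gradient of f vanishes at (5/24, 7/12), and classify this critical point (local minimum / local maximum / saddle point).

saddle point

∇f = (8a - 8b + 3, -8a - 4b + 4); substituting (5/24, 7/12) gives ∇f = (0, 0), so (5/24, 7/12) is indeed a critical point.
The Hessian of f is constant: H = [[8, -8], [-8, -4]].
det(H) = 8·(-4) − (-8)² = -96.
Since det(H) < 0, H is indefinite and the critical point is a saddle point.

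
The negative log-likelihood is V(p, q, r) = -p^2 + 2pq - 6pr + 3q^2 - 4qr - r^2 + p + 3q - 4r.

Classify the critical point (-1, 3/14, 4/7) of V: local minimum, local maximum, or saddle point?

The Hessian is constant: H = [[-2, 2, -6], [2, 6, -4], [-6, -4, -2]].
Leading principal minors: Δ₁ = -2, Δ₂ = -16, Δ₃ = -56.
The minors fit neither the all-positive nor the alternating-sign pattern, so H is indefinite: a saddle point.

saddle point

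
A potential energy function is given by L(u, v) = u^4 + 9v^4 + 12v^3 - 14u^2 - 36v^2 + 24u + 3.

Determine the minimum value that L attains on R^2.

-210

L(u,v) separates as P(u) + Q(v) + 3, so its minimum is min P + min Q + 3.
P'(u) = 4(u - 2)(u - 1)(u + 3) vanishes at u ∈ {-3, 1, 2}; Q'(v) = 36v(v - 1)(v + 2) vanishes at v ∈ {-2, 0, 1}.
Local minima of P (where P''>0): P(-3)=-117, P(2)=8. Local minima of Q: Q(-2)=-96, Q(1)=-15.
So the global minimum of L is P(-3) + Q(-2) + 3 = -117 − 96 + 3 = -210, attained at (-3, -2).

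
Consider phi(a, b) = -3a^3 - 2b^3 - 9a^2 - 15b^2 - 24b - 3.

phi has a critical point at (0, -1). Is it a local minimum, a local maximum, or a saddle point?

The mixed partial ∂²phi/∂a∂b is 0, so the Hessian at any point is diag(phi_aa, phi_bb) = diag(-18(a + 1), -6(2b + 5)).
At (0, -1): H = diag(-18, -18).
Both eigenvalues are negative, so H is negative definite: a local maximum.

local maximum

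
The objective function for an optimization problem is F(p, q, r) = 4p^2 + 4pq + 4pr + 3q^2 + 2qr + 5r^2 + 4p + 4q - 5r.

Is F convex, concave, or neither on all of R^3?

convex

F is quadratic, so its Hessian is the constant matrix H = [[8, 4, 4], [4, 6, 2], [4, 2, 10]].
Leading principal minors: 8, 32, 256.
All positive ⇒ H ≻ 0 ⇒ convex.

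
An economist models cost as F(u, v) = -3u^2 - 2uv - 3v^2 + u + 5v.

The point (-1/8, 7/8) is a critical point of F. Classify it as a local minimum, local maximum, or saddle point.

local maximum

The Hessian of F is constant: H = [[-6, -2], [-2, -6]].
det(H) = (-6)·(-6) − (-2)² = 32.
det(H) > 0 and tr(H) = -12 < 0, so H is negative definite and the point is a local maximum.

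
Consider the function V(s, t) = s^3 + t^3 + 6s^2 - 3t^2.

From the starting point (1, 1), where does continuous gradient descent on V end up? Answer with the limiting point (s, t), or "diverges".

V is separable, so gradient descent decouples: s follows -∂V/∂s, t follows -∂V/∂t.
∂V/∂s = 3s(s + 4); at s=1 this is 15, so s decreases.
∂V/∂t = 3t(t - 2); at t=1 this is -3, so t increases.
s converges to its nearest critical value 0 (a local min of the s-part); t converges to 2. The iterate converges to (0, 2).

(0, 2)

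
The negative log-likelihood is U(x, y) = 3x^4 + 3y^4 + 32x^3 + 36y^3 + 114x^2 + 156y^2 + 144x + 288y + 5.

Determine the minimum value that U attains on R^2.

-246

U(x,y) separates as P(x) + Q(y) + 5, so its minimum is min P + min Q + 5.
P'(x) = 12(x + 1)(x + 3)(x + 4) vanishes at x ∈ {-4, -3, -1}; Q'(y) = 12(y + 2)(y + 3)(y + 4) vanishes at y ∈ {-4, -3, -2}.
Local minima of P (where P''>0): P(-4)=-32, P(-1)=-59. Local minima of Q: Q(-4)=-192, Q(-2)=-192.
So the global minimum of U is P(-1) + Q(-4) + 5 = -59 − 192 + 5 = -246, attained at (-1, -4).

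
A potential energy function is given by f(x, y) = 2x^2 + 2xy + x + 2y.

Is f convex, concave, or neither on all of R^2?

f is quadratic, so its Hessian is the constant matrix H = [[4, 2], [2, 0]].
det(H) = -4, tr(H) = 4.
det(H) < 0, so H is indefinite: neither convex nor concave.

neither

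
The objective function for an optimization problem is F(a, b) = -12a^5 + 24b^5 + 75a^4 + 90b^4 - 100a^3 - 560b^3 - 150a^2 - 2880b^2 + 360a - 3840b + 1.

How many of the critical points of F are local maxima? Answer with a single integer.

F separates as a function of a plus a function of b, so ∇F=0 decouples.
∂F/∂a = -60(a - 3)(a - 2)(a - 1)(a + 1) = 0 at a ∈ {-1, 1, 2, 3}; ∂F/∂b = 120(b - 4)(b + 1)(b + 2)(b + 4) = 0 at b ∈ {-4, -2, -1, 4}.
The Hessian is diagonal: diag(F_aa, F_bb). Second derivatives: F_aa(-1)=1440, F_aa(1)=-240, F_aa(2)=180, F_aa(3)=-480; F_bb(-4)=-5760, F_bb(-2)=1440, F_bb(-1)=-1800, F_bb(4)=28800.
Local maxima occur where both diagonal entries negative: (1, -4), (1, -1), (3, -4), (3, -1). Count: 4.

4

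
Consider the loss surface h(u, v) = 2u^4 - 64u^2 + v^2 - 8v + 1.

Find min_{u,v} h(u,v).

-527

h(u,v) separates as P(u) + Q(v) + 1, so its minimum is min P + min Q + 1.
P'(u) = 8u(u - 4)(u + 4) vanishes at u ∈ {-4, 0, 4}; Q'(v) = 2v - 8 vanishes at v ∈ {4}.
Local minima of P (where P''>0): P(-4)=-512, P(4)=-512. Local minima of Q: Q(4)=-16.
So the global minimum of h is P(-4) + Q(4) + 1 = -512 − 16 + 1 = -527, attained at (-4, 4).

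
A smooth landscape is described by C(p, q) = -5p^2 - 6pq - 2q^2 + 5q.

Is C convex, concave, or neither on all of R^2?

concave

C is quadratic, so its Hessian is the constant matrix H = [[-10, -6], [-6, -4]].
det(H) = 4, tr(H) = -14.
det(H) > 0 and tr(H) < 0, so H is negative definite everywhere: concave.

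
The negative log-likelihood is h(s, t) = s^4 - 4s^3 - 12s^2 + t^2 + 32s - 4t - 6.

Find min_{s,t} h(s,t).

-74

h(s,t) separates as P(s) + Q(t) − 6, so its minimum is min P + min Q − 6.
P'(s) = 4(s - 4)(s - 1)(s + 2) vanishes at s ∈ {-2, 1, 4}; Q'(t) = 2(t - 2) vanishes at t ∈ {2}.
Local minima of P (where P''>0): P(-2)=-64, P(4)=-64. Local minima of Q: Q(2)=-4.
So the global minimum of h is P(-2) + Q(2) − 6 = -64 − 4 − 6 = -74, attained at (-2, 2).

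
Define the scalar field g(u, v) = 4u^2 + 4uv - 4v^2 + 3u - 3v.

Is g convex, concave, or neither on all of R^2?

g is quadratic, so its Hessian is the constant matrix H = [[8, 4], [4, -8]].
det(H) = -80, tr(H) = 0.
det(H) < 0, so H is indefinite: neither convex nor concave.

neither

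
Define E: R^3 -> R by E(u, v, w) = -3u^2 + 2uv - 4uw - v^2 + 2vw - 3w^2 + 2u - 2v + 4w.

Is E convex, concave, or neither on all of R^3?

concave

E is quadratic, so its Hessian is the constant matrix H = [[-6, 2, -4], [2, -2, 2], [-4, 2, -6]].
Leading principal minors: -6, 8, -24.
Signs alternate −, +, − ⇒ H ≺ 0 ⇒ concave.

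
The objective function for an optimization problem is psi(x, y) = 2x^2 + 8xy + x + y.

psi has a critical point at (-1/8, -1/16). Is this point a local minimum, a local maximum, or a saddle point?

saddle point

The Hessian of psi is constant: H = [[4, 8], [8, 0]].
det(H) = 4·0 − 8² = -64.
Since det(H) < 0, H is indefinite and the critical point is a saddle point.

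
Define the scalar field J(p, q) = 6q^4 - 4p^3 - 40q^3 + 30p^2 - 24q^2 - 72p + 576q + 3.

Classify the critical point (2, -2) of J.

local minimum

The mixed partial ∂²J/∂p∂q is 0, so the Hessian at any point is diag(J_pp, J_qq) = diag(12(-2p + 5), 24(3q^2 - 10q - 2)).
At (2, -2): H = diag(12, 720).
Both eigenvalues are positive, so H is positive definite: a local minimum.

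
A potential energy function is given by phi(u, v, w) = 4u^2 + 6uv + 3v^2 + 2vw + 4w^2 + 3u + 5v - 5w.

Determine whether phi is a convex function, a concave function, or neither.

phi is quadratic, so its Hessian is the constant matrix H = [[8, 6, 0], [6, 6, 2], [0, 2, 8]].
Leading principal minors: 8, 12, 64.
All positive ⇒ H ≻ 0 ⇒ convex.

convex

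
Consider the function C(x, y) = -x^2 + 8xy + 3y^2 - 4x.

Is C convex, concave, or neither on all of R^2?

neither

C is quadratic, so its Hessian is the constant matrix H = [[-2, 8], [8, 6]].
det(H) = -76, tr(H) = 4.
det(H) < 0, so H is indefinite: neither convex nor concave.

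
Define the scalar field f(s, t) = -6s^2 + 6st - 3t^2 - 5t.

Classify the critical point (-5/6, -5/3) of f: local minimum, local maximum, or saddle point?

The Hessian of f is constant: H = [[-12, 6], [6, -6]].
det(H) = (-12)·(-6) − 6² = 36.
det(H) > 0 and tr(H) = -18 < 0, so H is negative definite and the point is a local maximum.

local maximum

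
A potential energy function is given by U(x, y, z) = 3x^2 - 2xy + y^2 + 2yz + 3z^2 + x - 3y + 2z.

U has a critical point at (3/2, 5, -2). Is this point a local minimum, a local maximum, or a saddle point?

The Hessian is constant: H = [[6, -2, 0], [-2, 2, 2], [0, 2, 6]].
Leading principal minors: Δ₁ = 6, Δ₂ = 8, Δ₃ = 24.
All leading minors are positive, so H is positive definite: a local minimum.

local minimum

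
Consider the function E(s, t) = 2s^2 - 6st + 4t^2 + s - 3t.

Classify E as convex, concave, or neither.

E is quadratic, so its Hessian is the constant matrix H = [[4, -6], [-6, 8]].
det(H) = -4, tr(H) = 12.
det(H) < 0, so H is indefinite: neither convex nor concave.

neither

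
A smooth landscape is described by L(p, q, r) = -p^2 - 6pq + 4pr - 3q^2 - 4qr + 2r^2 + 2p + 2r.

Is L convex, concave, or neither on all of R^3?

neither

L is quadratic, so its Hessian is the constant matrix H = [[-2, -6, 4], [-6, -6, -4], [4, -4, 4]].
Leading principal minors: -2, -24, 224.
Neither pattern holds ⇒ H is indefinite ⇒ neither convex nor concave.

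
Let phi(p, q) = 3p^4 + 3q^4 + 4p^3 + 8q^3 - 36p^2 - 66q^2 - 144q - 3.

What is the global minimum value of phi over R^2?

-759

phi(p,q) separates as A(p) + B(q) − 3, so its minimum is min A + min B − 3.
A'(p) = 12p(p - 2)(p + 3) vanishes at p ∈ {-3, 0, 2}; B'(q) = 12(q - 3)(q + 1)(q + 4) vanishes at q ∈ {-4, -1, 3}.
Local minima of A (where A''>0): A(-3)=-189, A(2)=-64. Local minima of B: B(-4)=-224, B(3)=-567.
So the global minimum of phi is A(-3) + B(3) − 3 = -189 − 567 − 3 = -759, attained at (-3, 3).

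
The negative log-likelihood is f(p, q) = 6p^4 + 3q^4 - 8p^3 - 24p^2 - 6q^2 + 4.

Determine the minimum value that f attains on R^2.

f(p,q) separates as A(p) + B(q) + 4, so its minimum is min A + min B + 4.
A'(p) = 24p(p - 2)(p + 1) vanishes at p ∈ {-1, 0, 2}; B'(q) = 12q(q - 1)(q + 1) vanishes at q ∈ {-1, 0, 1}.
Local minima of A (where A''>0): A(-1)=-10, A(2)=-64. Local minima of B: B(-1)=-3, B(1)=-3.
So the global minimum of f is A(2) + B(-1) + 4 = -64 − 3 + 4 = -63, attained at (2, -1).

-63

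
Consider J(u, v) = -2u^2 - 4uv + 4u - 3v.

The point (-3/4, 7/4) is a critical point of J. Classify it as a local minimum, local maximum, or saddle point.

The Hessian of J is constant: H = [[-4, -4], [-4, 0]].
det(H) = (-4)·0 − (-4)² = -16.
Since det(H) < 0, H is indefinite and the critical point is a saddle point.

saddle point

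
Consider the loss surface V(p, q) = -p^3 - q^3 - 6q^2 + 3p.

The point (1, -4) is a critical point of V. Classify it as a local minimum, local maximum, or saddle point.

saddle point

The mixed partial ∂²V/∂p∂q is 0, so the Hessian at any point is diag(V_pp, V_qq) = diag(-6p, -6(q + 2)).
At (1, -4): H = diag(-6, 12).
The eigenvalues have opposite signs, so H is indefinite: a saddle point.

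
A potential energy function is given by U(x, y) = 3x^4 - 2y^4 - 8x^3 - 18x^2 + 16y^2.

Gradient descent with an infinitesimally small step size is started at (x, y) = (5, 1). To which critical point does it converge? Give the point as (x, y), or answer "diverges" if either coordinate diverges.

(3, 0)

U is separable, so gradient descent decouples: x follows -∂U/∂x, y follows -∂U/∂y.
∂U/∂x = 12x(x - 3)(x + 1); at x=5 this is 720, so x decreases.
∂U/∂y = -8y(y - 2)(y + 2); at y=1 this is 24, so y decreases.
x converges to its nearest critical value 3 (a local min of the x-part); y converges to 0. The iterate converges to (3, 0).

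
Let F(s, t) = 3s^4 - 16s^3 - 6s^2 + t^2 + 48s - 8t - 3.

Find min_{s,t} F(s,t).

-179

F(s,t) separates as P(s) + Q(t) − 3, so its minimum is min P + min Q − 3.
P'(s) = 12(s - 4)(s - 1)(s + 1) vanishes at s ∈ {-1, 1, 4}; Q'(t) = 2(t - 4) vanishes at t ∈ {4}.
Local minima of P (where P''>0): P(-1)=-35, P(4)=-160. Local minima of Q: Q(4)=-16.
So the global minimum of F is P(4) + Q(4) − 3 = -160 − 16 − 3 = -179, attained at (4, 4).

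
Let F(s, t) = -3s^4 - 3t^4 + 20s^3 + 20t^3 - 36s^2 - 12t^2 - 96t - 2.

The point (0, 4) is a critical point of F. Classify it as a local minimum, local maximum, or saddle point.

local maximum

The mixed partial ∂²F/∂s∂t is 0, so the Hessian at any point is diag(F_ss, F_tt) = diag(12(-3s^2 + 10s - 6), 12(-3t^2 + 10t - 2)).
At (0, 4): H = diag(-72, -120).
Both eigenvalues are negative, so H is negative definite: a local maximum.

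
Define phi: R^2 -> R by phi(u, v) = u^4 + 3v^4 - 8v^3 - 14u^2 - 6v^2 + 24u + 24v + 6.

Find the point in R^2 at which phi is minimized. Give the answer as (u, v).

(-3, -1)

phi(u,v) separates as P(u) + Q(v) + 6, so its minimum is min P + min Q + 6.
P'(u) = 4(u - 2)(u - 1)(u + 3) vanishes at u ∈ {-3, 1, 2}; Q'(v) = 12(v - 2)(v - 1)(v + 1) vanishes at v ∈ {-1, 1, 2}.
Local minima of P (where P''>0): P(-3)=-117, P(2)=8. Local minima of Q: Q(-1)=-19, Q(2)=8.
So the global minimum of phi is P(-3) + Q(-1) + 6 = -117 − 19 + 6 = -130, attained at (-3, -1).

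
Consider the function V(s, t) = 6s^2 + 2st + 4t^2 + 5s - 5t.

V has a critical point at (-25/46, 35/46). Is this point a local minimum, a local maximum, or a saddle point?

The Hessian of V is constant: H = [[12, 2], [2, 8]].
det(H) = 12·8 − 2² = 92.
det(H) > 0 and tr(H) = 20 > 0, so H is positive definite and the point is a local minimum.

local minimum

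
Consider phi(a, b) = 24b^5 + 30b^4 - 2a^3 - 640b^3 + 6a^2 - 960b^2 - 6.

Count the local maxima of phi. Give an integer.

2

phi separates as a function of a plus a function of b, so ∇phi=0 decouples.
∂phi/∂a = -6a(a - 2) = 0 at a ∈ {0, 2}; ∂phi/∂b = 120b(b - 4)(b + 1)(b + 4) = 0 at b ∈ {-4, -1, 0, 4}.
The Hessian is diagonal: diag(phi_aa, phi_bb). Second derivatives: phi_aa(0)=12, phi_aa(2)=-12; phi_bb(-4)=-11520, phi_bb(-1)=1800, phi_bb(0)=-1920, phi_bb(4)=19200.
Local maxima occur where both diagonal entries negative: (2, -4), (2, 0). Count: 2.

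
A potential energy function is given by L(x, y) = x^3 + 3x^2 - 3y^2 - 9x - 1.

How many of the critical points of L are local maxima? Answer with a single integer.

1

L separates as a function of x plus a function of y, so ∇L=0 decouples.
∂L/∂x = 3(x - 1)(x + 3) = 0 at x ∈ {-3, 1}; ∂L/∂y = -6y = 0 at y ∈ {0}.
The Hessian is diagonal: diag(L_xx, L_yy). Second derivatives: L_xx(-3)=-12, L_xx(1)=12; L_yy(0)=-6.
Local maxima occur where both diagonal entries negative: (-3, 0). Count: 1.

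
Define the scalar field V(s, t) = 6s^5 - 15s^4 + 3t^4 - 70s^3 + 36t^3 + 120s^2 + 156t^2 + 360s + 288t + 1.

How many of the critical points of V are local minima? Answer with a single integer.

4

V separates as a function of s plus a function of t, so ∇V=0 decouples.
∂V/∂s = 30(s - 3)(s - 2)(s + 1)(s + 2) = 0 at s ∈ {-2, -1, 2, 3}; ∂V/∂t = 12(t + 2)(t + 3)(t + 4) = 0 at t ∈ {-4, -3, -2}.
The Hessian is diagonal: diag(V_ss, V_tt). Second derivatives: V_ss(-2)=-600, V_ss(-1)=360, V_ss(2)=-360, V_ss(3)=600; V_tt(-4)=24, V_tt(-3)=-12, V_tt(-2)=24.
Local minima occur where both diagonal entries positive: (-1, -4), (-1, -2), (3, -4), (3, -2). Count: 4.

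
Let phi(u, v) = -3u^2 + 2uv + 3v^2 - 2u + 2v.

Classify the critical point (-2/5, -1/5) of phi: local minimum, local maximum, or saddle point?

The Hessian of phi is constant: H = [[-6, 2], [2, 6]].
det(H) = (-6)·6 − 2² = -40.
Since det(H) < 0, H is indefinite and the critical point is a saddle point.

saddle point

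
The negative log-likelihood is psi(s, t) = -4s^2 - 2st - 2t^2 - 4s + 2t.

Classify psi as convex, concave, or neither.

concave

psi is quadratic, so its Hessian is the constant matrix H = [[-8, -2], [-2, -4]].
det(H) = 28, tr(H) = -12.
det(H) > 0 and tr(H) < 0, so H is negative definite everywhere: concave.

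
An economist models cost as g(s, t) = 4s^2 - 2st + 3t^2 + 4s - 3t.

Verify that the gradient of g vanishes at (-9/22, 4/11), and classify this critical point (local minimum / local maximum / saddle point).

∇g = (8s - 2t + 4, -2s + 6t - 3); substituting (-9/22, 4/11) gives ∇g = (0, 0), so (-9/22, 4/11) is indeed a critical point.
The Hessian of g is constant: H = [[8, -2], [-2, 6]].
det(H) = 8·6 − (-2)² = 44.
det(H) > 0 and tr(H) = 14 > 0, so H is positive definite and the point is a local minimum.

local minimum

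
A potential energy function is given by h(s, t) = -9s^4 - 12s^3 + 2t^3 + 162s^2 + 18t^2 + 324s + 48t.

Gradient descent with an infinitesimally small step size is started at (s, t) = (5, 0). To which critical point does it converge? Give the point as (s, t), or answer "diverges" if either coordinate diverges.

diverges

h is separable, so gradient descent decouples: s follows -∂h/∂s, t follows -∂h/∂t.
∂h/∂s = -36(s - 3)(s + 1)(s + 3); at s=5 this is -3456, so s increases.
∂h/∂t = 6(t + 2)(t + 4); at t=0 this is 48, so t decreases.
The s-coordinate has no critical point in that direction and runs off to infinity.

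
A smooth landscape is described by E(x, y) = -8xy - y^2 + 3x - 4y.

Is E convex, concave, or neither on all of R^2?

neither

E is quadratic, so its Hessian is the constant matrix H = [[0, -8], [-8, -2]].
det(H) = -64, tr(H) = -2.
det(H) < 0, so H is indefinite: neither convex nor concave.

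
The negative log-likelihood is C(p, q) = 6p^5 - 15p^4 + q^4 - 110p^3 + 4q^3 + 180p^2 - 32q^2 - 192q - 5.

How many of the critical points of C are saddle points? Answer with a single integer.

6

C separates as a function of p plus a function of q, so ∇C=0 decouples.
∂C/∂p = 30p(p - 4)(p - 1)(p + 3) = 0 at p ∈ {-3, 0, 1, 4}; ∂C/∂q = 4(q - 4)(q + 3)(q + 4) = 0 at q ∈ {-4, -3, 4}.
The Hessian is diagonal: diag(C_pp, C_qq). Second derivatives: C_pp(-3)=-2520, C_pp(0)=360, C_pp(1)=-360, C_pp(4)=2520; C_qq(-4)=32, C_qq(-3)=-28, C_qq(4)=224.
Saddle points occur where the two diagonal entries have opposite signs: (-3, -4), (-3, 4), (0, -3), (1, -4), (1, 4), (4, -3). Count: 6.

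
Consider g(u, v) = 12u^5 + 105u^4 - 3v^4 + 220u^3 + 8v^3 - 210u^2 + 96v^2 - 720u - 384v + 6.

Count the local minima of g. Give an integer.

g separates as a function of u plus a function of v, so ∇g=0 decouples.
∂g/∂u = 60(u - 1)(u + 1)(u + 3)(u + 4) = 0 at u ∈ {-4, -3, -1, 1}; ∂g/∂v = -12(v - 4)(v - 2)(v + 4) = 0 at v ∈ {-4, 2, 4}.
The Hessian is diagonal: diag(g_uu, g_vv). Second derivatives: g_uu(-4)=-900, g_uu(-3)=480, g_uu(-1)=-720, g_uu(1)=2400; g_vv(-4)=-576, g_vv(2)=144, g_vv(4)=-192.
Local minima occur where both diagonal entries positive: (-3, 2), (1, 2). Count: 2.

2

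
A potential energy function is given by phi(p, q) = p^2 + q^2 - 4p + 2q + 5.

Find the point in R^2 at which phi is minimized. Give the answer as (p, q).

(2, -1)

phi(p,q) separates as A(p) + B(q) + 5, so its minimum is min A + min B + 5.
A'(p) = 2p - 4 vanishes at p ∈ {2}; B'(q) = 2q + 2 vanishes at q ∈ {-1}.
Local minima of A (where A''>0): A(2)=-4. Local minima of B: B(-1)=-1.
So the global minimum of phi is A(2) + B(-1) + 5 = -4 − 1 + 5 = 0, attained at (2, -1).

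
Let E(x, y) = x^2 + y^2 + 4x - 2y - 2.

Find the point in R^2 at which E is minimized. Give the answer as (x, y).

E(x,y) separates as P(x) + Q(y) − 2, so its minimum is min P + min Q − 2.
P'(x) = 2x + 4 vanishes at x ∈ {-2}; Q'(y) = 2y - 2 vanishes at y ∈ {1}.
Local minima of P (where P''>0): P(-2)=-4. Local minima of Q: Q(1)=-1.
So the global minimum of E is P(-2) + Q(1) − 2 = -4 − 1 − 2 = -7, attained at (-2, 1).

(-2, 1)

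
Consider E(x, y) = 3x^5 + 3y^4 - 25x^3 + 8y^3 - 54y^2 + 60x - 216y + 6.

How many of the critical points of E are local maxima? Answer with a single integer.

2

E separates as a function of x plus a function of y, so ∇E=0 decouples.
∂E/∂x = 15(x - 2)(x - 1)(x + 1)(x + 2) = 0 at x ∈ {-2, -1, 1, 2}; ∂E/∂y = 12(y - 3)(y + 2)(y + 3) = 0 at y ∈ {-3, -2, 3}.
The Hessian is diagonal: diag(E_xx, E_yy). Second derivatives: E_xx(-2)=-180, E_xx(-1)=90, E_xx(1)=-90, E_xx(2)=180; E_yy(-3)=72, E_yy(-2)=-60, E_yy(3)=360.
Local maxima occur where both diagonal entries negative: (-2, -2), (1, -2). Count: 2.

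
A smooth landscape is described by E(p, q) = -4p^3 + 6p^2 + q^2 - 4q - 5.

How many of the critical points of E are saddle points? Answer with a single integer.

1

E separates as a function of p plus a function of q, so ∇E=0 decouples.
∂E/∂p = -12p(p - 1) = 0 at p ∈ {0, 1}; ∂E/∂q = 2(q - 2) = 0 at q ∈ {2}.
The Hessian is diagonal: diag(E_pp, E_qq). Second derivatives: E_pp(0)=12, E_pp(1)=-12; E_qq(2)=2.
Saddle points occur where the two diagonal entries have opposite signs: (1, 2). Count: 1.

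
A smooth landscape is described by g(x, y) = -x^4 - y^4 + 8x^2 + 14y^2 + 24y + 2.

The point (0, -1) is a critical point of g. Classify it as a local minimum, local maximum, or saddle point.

The mixed partial ∂²g/∂x∂y is 0, so the Hessian at any point is diag(g_xx, g_yy) = diag(4(-3x^2 + 4), 4(-3y^2 + 7)).
At (0, -1): H = diag(16, 16).
Both eigenvalues are positive, so H is positive definite: a local minimum.

local minimum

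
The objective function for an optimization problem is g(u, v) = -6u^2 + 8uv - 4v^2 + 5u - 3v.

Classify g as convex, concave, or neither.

g is quadratic, so its Hessian is the constant matrix H = [[-12, 8], [8, -8]].
det(H) = 32, tr(H) = -20.
det(H) > 0 and tr(H) < 0, so H is negative definite everywhere: concave.

concave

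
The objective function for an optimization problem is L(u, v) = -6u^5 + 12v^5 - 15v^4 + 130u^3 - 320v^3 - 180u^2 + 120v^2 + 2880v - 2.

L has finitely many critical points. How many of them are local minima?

L separates as a function of u plus a function of v, so ∇L=0 decouples.
∂L/∂u = -30u(u - 3)(u - 1)(u + 4) = 0 at u ∈ {-4, 0, 1, 3}; ∂L/∂v = 60(v - 4)(v - 2)(v + 2)(v + 3) = 0 at v ∈ {-3, -2, 2, 4}.
The Hessian is diagonal: diag(L_uu, L_vv). Second derivatives: L_uu(-4)=4200, L_uu(0)=-360, L_uu(1)=300, L_uu(3)=-1260; L_vv(-3)=-2100, L_vv(-2)=1440, L_vv(2)=-2400, L_vv(4)=5040.
Local minima occur where both diagonal entries positive: (-4, -2), (-4, 4), (1, -2), (1, 4). Count: 4.

4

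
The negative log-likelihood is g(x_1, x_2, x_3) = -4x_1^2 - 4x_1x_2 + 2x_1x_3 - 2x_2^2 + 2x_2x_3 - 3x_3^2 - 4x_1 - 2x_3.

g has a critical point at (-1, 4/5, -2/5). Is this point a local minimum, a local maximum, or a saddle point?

The Hessian is constant: H = [[-8, -4, 2], [-4, -4, 2], [2, 2, -6]].
Leading principal minors: Δ₁ = -8, Δ₂ = 16, Δ₃ = -80.
The minors alternate sign starting negative (−, +, −), so H is negative definite: a local maximum.

local maximum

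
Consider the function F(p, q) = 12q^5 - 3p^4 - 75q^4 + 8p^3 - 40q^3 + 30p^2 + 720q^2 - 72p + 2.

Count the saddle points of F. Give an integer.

F separates as a function of p plus a function of q, so ∇F=0 decouples.
∂F/∂p = -12(p - 3)(p - 1)(p + 2) = 0 at p ∈ {-2, 1, 3}; ∂F/∂q = 60q(q - 4)(q - 3)(q + 2) = 0 at q ∈ {-2, 0, 3, 4}.
The Hessian is diagonal: diag(F_pp, F_qq). Second derivatives: F_pp(-2)=-180, F_pp(1)=72, F_pp(3)=-120; F_qq(-2)=-3600, F_qq(0)=1440, F_qq(3)=-900, F_qq(4)=1440.
Saddle points occur where the two diagonal entries have opposite signs: (-2, 0), (-2, 4), (1, -2), (1, 3), (3, 0), (3, 4). Count: 6.

6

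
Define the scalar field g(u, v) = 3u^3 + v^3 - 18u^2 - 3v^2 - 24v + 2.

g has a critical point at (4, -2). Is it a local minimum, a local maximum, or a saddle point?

saddle point

The mixed partial ∂²g/∂u∂v is 0, so the Hessian at any point is diag(g_uu, g_vv) = diag(18(u - 2), 6(v - 1)).
At (4, -2): H = diag(36, -18).
The eigenvalues have opposite signs, so H is indefinite: a saddle point.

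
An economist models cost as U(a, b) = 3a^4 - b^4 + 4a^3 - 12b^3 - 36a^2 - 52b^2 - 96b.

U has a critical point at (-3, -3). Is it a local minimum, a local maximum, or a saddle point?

local minimum

The mixed partial ∂²U/∂a∂b is 0, so the Hessian at any point is diag(U_aa, U_bb) = diag(12(3a^2 + 2a - 6), -4(3b^2 + 18b + 26)).
At (-3, -3): H = diag(180, 4).
Both eigenvalues are positive, so H is positive definite: a local minimum.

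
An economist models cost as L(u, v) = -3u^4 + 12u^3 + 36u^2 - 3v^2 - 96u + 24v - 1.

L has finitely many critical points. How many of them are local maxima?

L separates as a function of u plus a function of v, so ∇L=0 decouples.
∂L/∂u = -12(u - 4)(u - 1)(u + 2) = 0 at u ∈ {-2, 1, 4}; ∂L/∂v = -6(v - 4) = 0 at v ∈ {4}.
The Hessian is diagonal: diag(L_uu, L_vv). Second derivatives: L_uu(-2)=-216, L_uu(1)=108, L_uu(4)=-216; L_vv(4)=-6.
Local maxima occur where both diagonal entries negative: (-2, 4), (4, 4). Count: 2.

2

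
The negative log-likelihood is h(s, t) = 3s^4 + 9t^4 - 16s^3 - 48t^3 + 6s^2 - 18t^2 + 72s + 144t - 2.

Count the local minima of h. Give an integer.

h separates as a function of s plus a function of t, so ∇h=0 decouples.
∂h/∂s = 12(s - 3)(s - 2)(s + 1) = 0 at s ∈ {-1, 2, 3}; ∂h/∂t = 36(t - 4)(t - 1)(t + 1) = 0 at t ∈ {-1, 1, 4}.
The Hessian is diagonal: diag(h_ss, h_tt). Second derivatives: h_ss(-1)=144, h_ss(2)=-36, h_ss(3)=48; h_tt(-1)=360, h_tt(1)=-216, h_tt(4)=540.
Local minima occur where both diagonal entries positive: (-1, -1), (-1, 4), (3, -1), (3, 4). Count: 4.

4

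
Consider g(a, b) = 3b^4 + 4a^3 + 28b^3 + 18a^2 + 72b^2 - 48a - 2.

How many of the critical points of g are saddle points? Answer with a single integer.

g separates as a function of a plus a function of b, so ∇g=0 decouples.
∂g/∂a = 12(a - 1)(a + 4) = 0 at a ∈ {-4, 1}; ∂g/∂b = 12b(b + 3)(b + 4) = 0 at b ∈ {-4, -3, 0}.
The Hessian is diagonal: diag(g_aa, g_bb). Second derivatives: g_aa(-4)=-60, g_aa(1)=60; g_bb(-4)=48, g_bb(-3)=-36, g_bb(0)=144.
Saddle points occur where the two diagonal entries have opposite signs: (-4, -4), (-4, 0), (1, -3). Count: 3.

3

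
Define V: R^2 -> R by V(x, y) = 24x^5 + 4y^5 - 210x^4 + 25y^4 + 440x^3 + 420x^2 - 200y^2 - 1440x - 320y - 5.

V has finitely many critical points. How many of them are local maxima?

V separates as a function of x plus a function of y, so ∇V=0 decouples.
∂V/∂x = 120(x - 4)(x - 3)(x - 1)(x + 1) = 0 at x ∈ {-1, 1, 3, 4}; ∂V/∂y = 20(y - 2)(y + 1)(y + 2)(y + 4) = 0 at y ∈ {-4, -2, -1, 2}.
The Hessian is diagonal: diag(V_xx, V_yy). Second derivatives: V_xx(-1)=-4800, V_xx(1)=1440, V_xx(3)=-960, V_xx(4)=1800; V_yy(-4)=-720, V_yy(-2)=160, V_yy(-1)=-180, V_yy(2)=1440.
Local maxima occur where both diagonal entries negative: (-1, -4), (-1, -1), (3, -4), (3, -1). Count: 4.

4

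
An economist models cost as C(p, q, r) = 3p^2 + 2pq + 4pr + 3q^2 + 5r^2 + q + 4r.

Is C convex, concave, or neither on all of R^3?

C is quadratic, so its Hessian is the constant matrix H = [[6, 2, 4], [2, 6, 0], [4, 0, 10]].
Leading principal minors: 6, 32, 224.
All positive ⇒ H ≻ 0 ⇒ convex.

convex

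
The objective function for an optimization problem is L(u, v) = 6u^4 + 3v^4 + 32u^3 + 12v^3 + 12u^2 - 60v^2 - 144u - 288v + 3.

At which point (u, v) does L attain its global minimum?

(1, 3)

L(u,v) separates as P(u) + Q(v) + 3, so its minimum is min P + min Q + 3.
P'(u) = 24(u - 1)(u + 2)(u + 3) vanishes at u ∈ {-3, -2, 1}; Q'(v) = 12(v - 3)(v + 2)(v + 4) vanishes at v ∈ {-4, -2, 3}.
Local minima of P (where P''>0): P(-3)=162, P(1)=-94. Local minima of Q: Q(-4)=192, Q(3)=-837.
So the global minimum of L is P(1) + Q(3) + 3 = -94 − 837 + 3 = -928, attained at (1, 3).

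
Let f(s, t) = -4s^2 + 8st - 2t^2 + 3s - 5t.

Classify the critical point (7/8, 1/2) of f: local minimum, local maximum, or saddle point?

saddle point

The Hessian of f is constant: H = [[-8, 8], [8, -4]].
det(H) = (-8)·(-4) − 8² = -32.
Since det(H) < 0, H is indefinite and the critical point is a saddle point.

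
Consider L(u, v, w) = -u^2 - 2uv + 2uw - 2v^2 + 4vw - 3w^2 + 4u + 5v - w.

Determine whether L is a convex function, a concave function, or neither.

concave

L is quadratic, so its Hessian is the constant matrix H = [[-2, -2, 2], [-2, -4, 4], [2, 4, -6]].
Leading principal minors: -2, 4, -8.
Signs alternate −, +, − ⇒ H ≺ 0 ⇒ concave.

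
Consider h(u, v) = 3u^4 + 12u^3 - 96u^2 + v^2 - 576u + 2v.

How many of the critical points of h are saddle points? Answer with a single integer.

1

h separates as a function of u plus a function of v, so ∇h=0 decouples.
∂h/∂u = 12(u - 4)(u + 3)(u + 4) = 0 at u ∈ {-4, -3, 4}; ∂h/∂v = 2(v + 1) = 0 at v ∈ {-1}.
The Hessian is diagonal: diag(h_uu, h_vv). Second derivatives: h_uu(-4)=96, h_uu(-3)=-84, h_uu(4)=672; h_vv(-1)=2.
Saddle points occur where the two diagonal entries have opposite signs: (-3, -1). Count: 1.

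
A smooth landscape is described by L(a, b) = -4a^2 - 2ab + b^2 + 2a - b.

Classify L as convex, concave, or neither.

neither

L is quadratic, so its Hessian is the constant matrix H = [[-8, -2], [-2, 2]].
det(H) = -20, tr(H) = -6.
det(H) < 0, so H is indefinite: neither convex nor concave.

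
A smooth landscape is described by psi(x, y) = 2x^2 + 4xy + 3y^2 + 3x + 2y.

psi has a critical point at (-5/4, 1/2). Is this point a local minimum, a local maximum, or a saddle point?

local minimum

The Hessian of psi is constant: H = [[4, 4], [4, 6]].
det(H) = 4·6 − 4² = 8.
det(H) > 0 and tr(H) = 10 > 0, so H is positive definite and the point is a local minimum.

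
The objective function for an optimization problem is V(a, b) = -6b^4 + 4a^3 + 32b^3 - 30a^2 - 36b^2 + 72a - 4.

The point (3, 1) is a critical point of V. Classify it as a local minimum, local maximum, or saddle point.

The mixed partial ∂²V/∂a∂b is 0, so the Hessian at any point is diag(V_aa, V_bb) = diag(12(2a - 5), 24(-3b^2 + 8b - 3)).
At (3, 1): H = diag(12, 48).
Both eigenvalues are positive, so H is positive definite: a local minimum.

local minimum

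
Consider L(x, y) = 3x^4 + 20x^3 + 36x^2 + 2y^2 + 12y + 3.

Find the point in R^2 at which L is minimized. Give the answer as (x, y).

(0, -3)

L(x,y) separates as P(x) + Q(y) + 3, so its minimum is min P + min Q + 3.
P'(x) = 12x(x + 2)(x + 3) vanishes at x ∈ {-3, -2, 0}; Q'(y) = 4y + 12 vanishes at y ∈ {-3}.
Local minima of P (where P''>0): P(-3)=27, P(0)=0. Local minima of Q: Q(-3)=-18.
So the global minimum of L is P(0) + Q(-3) + 3 = 0 − 18 + 3 = -15, attained at (0, -3).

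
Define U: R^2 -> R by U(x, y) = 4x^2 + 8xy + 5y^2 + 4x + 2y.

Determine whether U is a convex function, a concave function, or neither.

convex

U is quadratic, so its Hessian is the constant matrix H = [[8, 8], [8, 10]].
det(H) = 16, tr(H) = 18.
det(H) > 0 and tr(H) > 0, so H is positive definite everywhere: convex.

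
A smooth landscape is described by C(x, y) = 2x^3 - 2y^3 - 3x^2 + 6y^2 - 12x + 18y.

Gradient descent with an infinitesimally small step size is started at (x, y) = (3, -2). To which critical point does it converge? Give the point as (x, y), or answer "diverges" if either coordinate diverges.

C is separable, so gradient descent decouples: x follows -∂C/∂x, y follows -∂C/∂y.
∂C/∂x = 6(x - 2)(x + 1); at x=3 this is 24, so x decreases.
∂C/∂y = -6(y - 3)(y + 1); at y=-2 this is -30, so y increases.
x converges to its nearest critical value 2 (a local min of the x-part); y converges to -1. The iterate converges to (2, -1).

(2, -1)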